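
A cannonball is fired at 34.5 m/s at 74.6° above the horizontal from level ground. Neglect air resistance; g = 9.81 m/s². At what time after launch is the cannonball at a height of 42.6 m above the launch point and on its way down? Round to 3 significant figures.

5.07 s

v_y0 = 34.5 sin 74.6° = 33.26 m/s.
Set y = v_y0 t − ½ g t² = 42.6: 4.905 t² − 33.26 t + 42.6 = 0.
t = [33.26 ± √(1106 − 835.8)] / 9.81 = (33.26 ± 16.44) / 9.81, giving t = 1.71 s or t = 5.07 s.
On the way down corresponds to the larger root: t = 5.07 s.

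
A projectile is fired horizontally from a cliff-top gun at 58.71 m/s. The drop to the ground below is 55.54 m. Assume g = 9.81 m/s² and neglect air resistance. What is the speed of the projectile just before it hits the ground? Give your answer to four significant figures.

67.35 m/s

Fall time: t = √(2 × 55.54 / 9.81) = 3.3650 s.
At impact: v_x = 58.71 m/s (unchanged), v_y = g t = 9.81 × 3.3650 = 33.011 m/s.
Speed = √(v_x² + v_y²) = √(3446.9 + 1089.7) = 67.35 m/s.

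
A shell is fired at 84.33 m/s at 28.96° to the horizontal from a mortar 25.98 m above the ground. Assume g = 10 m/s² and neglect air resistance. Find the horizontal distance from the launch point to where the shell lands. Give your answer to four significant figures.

Components: v_x = 84.33 cos 28.96° = 73.785 m/s, v_y = 84.33 sin 28.96° = 40.832 m/s.
Vertical: 0 = 25.98 + 40.832 t − ½(10) t² ⇒ 5.000 t² − 40.832 t − 25.98 = 0.
t = [40.832 + √(1667.3 + 519.60)] / 10.00 = 8.7596 s.
Horizontal: R = v_x · t = 73.785 × 8.7596 = 646.3 m.

646.3 m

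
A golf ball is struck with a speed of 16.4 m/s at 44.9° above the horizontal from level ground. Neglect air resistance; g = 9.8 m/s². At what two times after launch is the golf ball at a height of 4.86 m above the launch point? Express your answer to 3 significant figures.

0.546 s and 1.82 s

v_y0 = 16.4 sin 44.9° = 11.58 m/s.
Set y = v_y0 t − ½ g t² = 4.86: 4.900 t² − 11.58 t + 4.86 = 0.
t = [11.58 ± √(134.1 − 95.26)] / 9.8 = (11.58 ± 6.232) / 9.8, giving t = 0.546 s or t = 1.82 s.
So the golf ball is at 4.86 m at t = 0.546 s (rising) and t = 1.82 s (falling).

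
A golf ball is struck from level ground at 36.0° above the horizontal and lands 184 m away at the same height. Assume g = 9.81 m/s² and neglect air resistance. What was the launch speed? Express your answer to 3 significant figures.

43.6 m/s

On level ground, R = v₀² sin(2θ) / g, so v₀ = √(R g / sin 2θ).
sin(2 × 36.0°) = 0.9511.
v₀ = √(184 × 9.81 / 0.9511) = √1898 = 43.6 m/s.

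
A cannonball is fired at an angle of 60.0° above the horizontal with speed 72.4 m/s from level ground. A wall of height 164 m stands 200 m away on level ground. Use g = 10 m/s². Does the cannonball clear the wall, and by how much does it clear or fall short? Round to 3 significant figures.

v_x = 72.4 cos 60.0° = 36.20 m/s; v_y0 = 72.4 sin 60.0° = 62.70 m/s.
Time to reach the wall: t = 200 / 36.20 = 5.525 s.
Height at that point: y = 62.70×5.525 − 5.000×5.525² = 193.8 m.
That is 193.8 − 164 = 29.8 m above the top of the wall, so the cannonball clears it.

Yes — it clears the wall by 29.8 m.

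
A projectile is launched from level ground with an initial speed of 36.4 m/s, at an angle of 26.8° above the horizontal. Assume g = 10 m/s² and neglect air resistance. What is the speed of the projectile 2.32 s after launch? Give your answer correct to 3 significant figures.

33.2 m/s

v_x = 36.4 cos 26.8° = 32.49 m/s (constant).
v_y(t) = 36.4 sin 26.8° − g t = 16.41 − 10 × 2.32 = -6.790 m/s.
Speed = √(v_x² + v_y²) = √(1056 + 46.10) = 33.2 m/s.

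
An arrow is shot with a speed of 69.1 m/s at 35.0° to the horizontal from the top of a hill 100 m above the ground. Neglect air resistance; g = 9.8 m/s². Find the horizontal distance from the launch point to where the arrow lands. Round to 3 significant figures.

572 m

Components: v_x = 69.1 cos 35.0° = 56.60 m/s, v_y = 69.1 sin 35.0° = 39.63 m/s.
Vertical: 0 = 100 + 39.63 t − ½(9.8) t² ⇒ 4.900 t² − 39.63 t − 100 = 0.
t = [39.63 + √(1571 + 1960)] / 9.800 = 10.11 s.
Horizontal: R = v_x · t = 56.60 × 10.11 = 572 m.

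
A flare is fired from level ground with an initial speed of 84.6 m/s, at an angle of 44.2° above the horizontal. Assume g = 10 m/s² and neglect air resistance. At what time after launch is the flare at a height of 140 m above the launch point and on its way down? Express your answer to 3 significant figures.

8.50 s

v_y0 = 84.6 sin 44.2° = 58.98 m/s.
Set y = v_y0 t − ½ g t² = 140: 5.000 t² − 58.98 t + 140 = 0.
t = [58.98 ± √(3479 − 2800)] / 10 = (58.98 ± 26.06) / 10, giving t = 3.29 s or t = 8.50 s.
On the way down corresponds to the larger root: t = 8.50 s.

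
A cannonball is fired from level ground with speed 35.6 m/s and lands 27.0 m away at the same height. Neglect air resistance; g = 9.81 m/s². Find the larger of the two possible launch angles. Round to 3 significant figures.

84.0°

Level-ground range: R = v₀² sin(2θ)/g ⇒ sin 2θ = R g / v₀² = 27.0×9.81/35.6² = 0.2090.
2θ = arcsin(0.2090) = 12.06° or 180° − 12.06° = 167.94°.
So θ = 6.03° or θ = 84.0°.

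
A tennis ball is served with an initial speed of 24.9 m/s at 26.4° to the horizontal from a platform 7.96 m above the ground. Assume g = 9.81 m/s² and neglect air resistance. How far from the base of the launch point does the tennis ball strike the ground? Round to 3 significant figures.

Components: v_x = 24.9 cos 26.4° = 22.30 m/s, v_y = 24.9 sin 26.4° = 11.07 m/s.
Vertical: 0 = 7.96 + 11.07 t − ½(9.81) t² ⇒ 4.905 t² − 11.07 t − 7.96 = 0.
t = [11.07 + √(122.5 + 156.2)] / 9.810 = 2.830 s.
Horizontal: R = v_x · t = 22.30 × 2.830 = 63.1 m.

63.1 m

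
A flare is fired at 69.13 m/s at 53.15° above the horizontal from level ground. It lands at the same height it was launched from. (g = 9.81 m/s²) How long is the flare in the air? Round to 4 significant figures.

11.28 s

Vertical component: v_y = 69.13 sin 53.15° = 55.318 m/s.
For a projectile landing at launch height, time of flight is t = 2 v_y / g = 2 × 55.318 / 9.81 = 11.28 s.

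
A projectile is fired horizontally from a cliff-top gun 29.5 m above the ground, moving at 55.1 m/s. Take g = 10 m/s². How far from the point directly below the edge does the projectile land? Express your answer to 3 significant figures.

Initial vertical velocity is zero, so the fall time comes from h = ½ g t²: t = √(2 × 29.5 / 10) = 2.429 s.
Horizontal motion is uniform at 55.1 m/s, so x = 55.1 × 2.429 = 134 m.

134 m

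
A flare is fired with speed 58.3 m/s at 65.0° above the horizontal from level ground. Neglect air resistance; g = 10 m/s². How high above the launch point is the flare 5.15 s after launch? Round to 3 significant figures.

v_y0 = 58.3 sin 65.0° = 52.84 m/s.
y(t) = v_y0 t − ½ g t² = 52.84×5.15 − 5.000×5.15² = 140 m.

140 m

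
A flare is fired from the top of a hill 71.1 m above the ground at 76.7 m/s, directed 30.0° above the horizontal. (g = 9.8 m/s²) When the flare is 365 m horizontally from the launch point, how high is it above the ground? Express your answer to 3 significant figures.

134 m

v_x = 76.7 cos 30.0° = 66.42 m/s, v_y0 = 76.7 sin 30.0° = 38.35 m/s.
Time to reach x = 365 m: t = x / v_x = 365 / 66.42 = 5.495 s.
y = 71.1 + v_y0 t − ½ g t² = 71.1 + 38.35×5.495 − 4.900×5.495² = 134 m.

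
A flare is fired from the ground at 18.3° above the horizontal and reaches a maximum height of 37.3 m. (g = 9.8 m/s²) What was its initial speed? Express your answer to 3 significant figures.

86.1 m/s

At maximum height v_y = 0, so (v₀ sin θ)² = 2 g H.
v₀ sin 18.3° = √(2 × 9.8 × 37.3) = 27.04 m/s.
v₀ = 27.04 / sin 18.3° = 27.04 / 0.3140 = 86.1 m/s.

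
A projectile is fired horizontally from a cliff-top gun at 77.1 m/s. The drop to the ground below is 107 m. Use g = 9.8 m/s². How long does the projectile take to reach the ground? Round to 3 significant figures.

4.67 s

The horizontal speed doesn't affect the fall. With v_y0 = 0, h = ½ g t².
t = √(2 × 107 / 9.8) = √21.84 = 4.67 s.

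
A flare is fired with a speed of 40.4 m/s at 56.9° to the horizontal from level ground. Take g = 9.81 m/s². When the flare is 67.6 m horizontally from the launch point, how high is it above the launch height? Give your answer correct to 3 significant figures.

57.6 m

v_x = 40.4 cos 56.9° = 22.06 m/s, v_y0 = 40.4 sin 56.9° = 33.84 m/s.
Time to reach x = 67.6 m: t = x / v_x = 67.6 / 22.06 = 3.064 s.
y = v_y0 t − ½ g t² = 33.84×3.064 − 4.905×3.064² = 57.6 m.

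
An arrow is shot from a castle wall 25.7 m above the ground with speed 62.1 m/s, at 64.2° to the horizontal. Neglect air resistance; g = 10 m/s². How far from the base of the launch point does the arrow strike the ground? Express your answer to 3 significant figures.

314 m

Components: v_x = 62.1 cos 64.2° = 27.03 m/s, v_y = 62.1 sin 64.2° = 55.91 m/s.
Vertical: 0 = 25.7 + 55.91 t − ½(10) t² ⇒ 5.000 t² − 55.91 t − 25.7 = 0.
t = [55.91 + √(3126 + 514.0)] / 10.00 = 11.62 s.
Horizontal: R = v_x · t = 27.03 × 11.62 = 314 m.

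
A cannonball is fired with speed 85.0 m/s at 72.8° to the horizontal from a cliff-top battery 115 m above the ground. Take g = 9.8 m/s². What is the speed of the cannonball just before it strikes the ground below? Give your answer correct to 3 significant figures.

v_x = 85.0 cos 72.8° = 25.14 m/s is unchanged throughout.
For the vertical component, v_y² = v_y0² + 2 g h = (81.20)² + 2×9.8×115 = 8847, so |v_y| = 94.06 m/s.
Impact speed = √(v_x² + v_y²) = √(632.0 + 8847) = 97.4 m/s.

97.4 m/s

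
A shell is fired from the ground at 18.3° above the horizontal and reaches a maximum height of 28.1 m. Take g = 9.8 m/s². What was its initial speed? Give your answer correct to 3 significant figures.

74.7 m/s

At maximum height v_y = 0, so (v₀ sin θ)² = 2 g H.
v₀ sin 18.3° = √(2 × 9.8 × 28.1) = 23.47 m/s.
v₀ = 23.47 / sin 18.3° = 23.47 / 0.3140 = 74.7 m/s.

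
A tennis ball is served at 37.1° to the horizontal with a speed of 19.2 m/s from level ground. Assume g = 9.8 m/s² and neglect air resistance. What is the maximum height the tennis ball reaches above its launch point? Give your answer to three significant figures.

6.84 m

Vertical component of launch velocity: v_y = 19.2 sin 37.1° = 11.58 m/s.
At the highest point the vertical velocity is zero, so v_y² = 2 g h_max.
h_max = (11.58)² / (2 × 9.8) = 134.1 / 19.60 = 6.84 m.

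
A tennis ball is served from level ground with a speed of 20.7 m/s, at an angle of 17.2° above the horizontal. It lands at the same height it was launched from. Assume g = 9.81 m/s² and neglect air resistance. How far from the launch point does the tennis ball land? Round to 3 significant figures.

24.7 m

For level ground, R = v₀² sin(2θ) / g.
sin(2 × 17.2°) = sin 34.40° = 0.5650.
R = (20.7)² × 0.5650 / 9.81 = 24.7 m.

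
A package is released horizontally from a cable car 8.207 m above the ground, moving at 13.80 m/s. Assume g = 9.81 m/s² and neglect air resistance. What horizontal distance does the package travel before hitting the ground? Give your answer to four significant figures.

17.85 m

Initial vertical velocity is zero, so the fall time comes from h = ½ g t²: t = √(2 × 8.207 / 9.81) = 1.2935 s.
Horizontal motion is uniform at 13.80 m/s, so x = 13.80 × 1.2935 = 17.85 m.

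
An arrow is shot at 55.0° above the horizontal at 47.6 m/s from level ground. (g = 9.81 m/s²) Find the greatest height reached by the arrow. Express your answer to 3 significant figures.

77.5 m

Vertical component of launch velocity: v_y = 47.6 sin 55.0° = 38.99 m/s.
At the highest point the vertical velocity is zero, so v_y² = 2 g h_max.
h_max = (38.99)² / (2 × 9.81) = 1520 / 19.62 = 77.5 m.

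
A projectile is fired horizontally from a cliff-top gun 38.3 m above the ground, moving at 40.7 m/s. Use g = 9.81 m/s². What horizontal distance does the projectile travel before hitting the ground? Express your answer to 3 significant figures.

Initial vertical velocity is zero, so the fall time comes from h = ½ g t²: t = √(2 × 38.3 / 9.81) = 2.794 s.
Horizontal motion is uniform at 40.7 m/s, so x = 40.7 × 2.794 = 114 m.

114 m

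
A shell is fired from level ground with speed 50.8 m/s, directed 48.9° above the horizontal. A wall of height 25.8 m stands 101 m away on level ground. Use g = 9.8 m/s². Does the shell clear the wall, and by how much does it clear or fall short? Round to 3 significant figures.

Yes — it clears the wall by 45.2 m.

v_x = 50.8 cos 48.9° = 33.39 m/s; v_y0 = 50.8 sin 48.9° = 38.28 m/s.
Time to reach the wall: t = 101 / 33.39 = 3.025 s.
Height at that point: y = 38.28×3.025 − 4.900×3.025² = 70.96 m.
That is 70.96 − 25.8 = 45.2 m above the top of the wall, so the shell clears it.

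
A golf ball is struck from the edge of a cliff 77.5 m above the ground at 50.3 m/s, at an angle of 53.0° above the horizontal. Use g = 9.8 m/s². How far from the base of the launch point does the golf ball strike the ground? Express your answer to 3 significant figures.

297 m

Components: v_x = 50.3 cos 53.0° = 30.27 m/s, v_y = 50.3 sin 53.0° = 40.17 m/s.
Vertical: 0 = 77.5 + 40.17 t − ½(9.8) t² ⇒ 4.900 t² − 40.17 t − 77.5 = 0.
t = [40.17 + √(1614 + 1519)] / 9.800 = 9.811 s.
Horizontal: R = v_x · t = 30.27 × 9.811 = 297 m.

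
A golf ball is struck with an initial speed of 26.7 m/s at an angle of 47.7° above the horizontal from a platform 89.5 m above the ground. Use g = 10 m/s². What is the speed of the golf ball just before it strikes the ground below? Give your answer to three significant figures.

50.0 m/s

v_x = 26.7 cos 47.7° = 17.97 m/s is unchanged throughout.
For the vertical component, v_y² = v_y0² + 2 g h = (19.75)² + 2×10×89.5 = 2180, so |v_y| = 46.69 m/s.
Impact speed = √(v_x² + v_y²) = √(322.9 + 2180) = 50.0 m/s.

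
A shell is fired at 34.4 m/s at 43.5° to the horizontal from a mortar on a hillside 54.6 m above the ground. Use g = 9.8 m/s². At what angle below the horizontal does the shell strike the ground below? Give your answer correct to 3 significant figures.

58.3°

v_x = 34.4 cos 43.5° = 24.95 m/s.
At impact |v_y| = √(v_y0² + 2 g h) = √(23.68² + 2×9.8×54.6) = 40.38 m/s.
Angle below horizontal = arctan(|v_y| / v_x) = arctan(40.38 / 24.95) = 58.3°.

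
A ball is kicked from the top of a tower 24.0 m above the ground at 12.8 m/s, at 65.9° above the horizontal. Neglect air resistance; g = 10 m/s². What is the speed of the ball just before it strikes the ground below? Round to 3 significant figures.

v_x = 12.8 cos 65.9° = 5.227 m/s is unchanged throughout.
For the vertical component, v_y² = v_y0² + 2 g h = (11.68)² + 2×10×24.0 = 616.4, so |v_y| = 24.83 m/s.
Impact speed = √(v_x² + v_y²) = √(27.32 + 616.4) = 25.4 m/s.

25.4 m/s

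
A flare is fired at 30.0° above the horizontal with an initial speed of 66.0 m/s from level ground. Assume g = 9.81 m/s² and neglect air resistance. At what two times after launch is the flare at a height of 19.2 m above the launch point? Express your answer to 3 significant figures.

0.643 s and 6.08 s

v_y0 = 66.0 sin 30.0° = 33.00 m/s.
Set y = v_y0 t − ½ g t² = 19.2: 4.905 t² − 33.00 t + 19.2 = 0.
t = [33.00 ± √(1089 − 376.7)] / 9.81 = (33.00 ± 26.69) / 9.81, giving t = 0.643 s or t = 6.08 s.
So the flare is at 19.2 m at t = 0.643 s (rising) and t = 6.08 s (falling).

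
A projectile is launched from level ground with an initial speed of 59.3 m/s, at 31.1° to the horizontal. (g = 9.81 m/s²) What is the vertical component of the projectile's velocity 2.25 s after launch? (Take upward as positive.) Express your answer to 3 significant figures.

Initial vertical component: v_y0 = 59.3 sin 31.1° = 30.63 m/s.
v_y(t) = v_y0 − g t = 30.63 − 9.81 × 2.25 = 8.56 m/s.

8.56 m/s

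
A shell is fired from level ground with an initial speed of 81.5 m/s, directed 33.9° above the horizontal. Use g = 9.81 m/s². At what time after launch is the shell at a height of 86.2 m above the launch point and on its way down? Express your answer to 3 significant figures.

v_y0 = 81.5 sin 33.9° = 45.46 m/s.
Set y = v_y0 t − ½ g t² = 86.2: 4.905 t² − 45.46 t + 86.2 = 0.
t = [45.46 ± √(2067 − 1691)] / 9.81 = (45.46 ± 19.39) / 9.81, giving t = 2.66 s or t = 6.61 s.
On the way down corresponds to the larger root: t = 6.61 s.

6.61 s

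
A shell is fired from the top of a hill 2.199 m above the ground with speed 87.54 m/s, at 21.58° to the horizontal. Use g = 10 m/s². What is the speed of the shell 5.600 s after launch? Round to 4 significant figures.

v_x = 87.54 cos 21.58° = 81.404 m/s (constant).
v_y(t) = 87.54 sin 21.58° − g t = 32.197 − 10 × 5.600 = -23.803 m/s.
Speed = √(v_x² + v_y²) = √(6626.6 + 566.58) = 84.81 m/s.

84.81 m/s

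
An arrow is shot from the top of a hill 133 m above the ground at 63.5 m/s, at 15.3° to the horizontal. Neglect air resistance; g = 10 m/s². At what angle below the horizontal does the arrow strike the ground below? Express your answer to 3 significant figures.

41.5°

v_x = 63.5 cos 15.3° = 61.25 m/s.
At impact |v_y| = √(v_y0² + 2 g h) = √(16.76² + 2×10×133) = 54.23 m/s.
Angle below horizontal = arctan(|v_y| / v_x) = arctan(54.23 / 61.25) = 41.5°.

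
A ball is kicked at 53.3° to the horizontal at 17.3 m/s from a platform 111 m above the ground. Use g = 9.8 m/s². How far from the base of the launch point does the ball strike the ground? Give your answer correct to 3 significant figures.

66.0 m

Components: v_x = 17.3 cos 53.3° = 10.34 m/s, v_y = 17.3 sin 53.3° = 13.87 m/s.
Vertical: 0 = 111 + 13.87 t − ½(9.8) t² ⇒ 4.900 t² − 13.87 t − 111 = 0.
t = [13.87 + √(192.4 + 2176)] / 9.800 = 6.381 s.
Horizontal: R = v_x · t = 10.34 × 6.381 = 66.0 m.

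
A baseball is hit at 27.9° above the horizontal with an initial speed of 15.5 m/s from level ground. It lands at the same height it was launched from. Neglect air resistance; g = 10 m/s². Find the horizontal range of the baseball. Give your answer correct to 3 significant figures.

Components: v_x = 15.5 cos 27.9° = 13.70 m/s, v_y = 15.5 sin 27.9° = 7.253 m/s.
Time of flight (same landing height): t = 2 v_y / g = 2 × 7.253 / 10 = 1.451 s.
Range: R = v_x · t = 13.70 × 1.451 = 19.9 m.

19.9 m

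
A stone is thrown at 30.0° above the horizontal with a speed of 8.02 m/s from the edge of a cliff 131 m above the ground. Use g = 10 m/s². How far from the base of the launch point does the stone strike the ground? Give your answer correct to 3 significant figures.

38.4 m

Components: v_x = 8.02 cos 30.0° = 6.946 m/s, v_y = 8.02 sin 30.0° = 4.010 m/s.
Vertical: 0 = 131 + 4.010 t − ½(10) t² ⇒ 5.000 t² − 4.010 t − 131 = 0.
t = [4.010 + √(16.08 + 2620)] / 10.00 = 5.535 s.
Horizontal: R = v_x · t = 6.946 × 5.535 = 38.4 m.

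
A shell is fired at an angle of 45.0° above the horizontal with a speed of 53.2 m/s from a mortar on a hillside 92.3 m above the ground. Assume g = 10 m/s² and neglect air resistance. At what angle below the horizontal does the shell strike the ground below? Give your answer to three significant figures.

v_x = 53.2 cos 45.0° = 37.62 m/s.
At impact |v_y| = √(v_y0² + 2 g h) = √(37.62² + 2×10×92.3) = 57.11 m/s.
Angle below horizontal = arctan(|v_y| / v_x) = arctan(57.11 / 37.62) = 56.6°.

56.6°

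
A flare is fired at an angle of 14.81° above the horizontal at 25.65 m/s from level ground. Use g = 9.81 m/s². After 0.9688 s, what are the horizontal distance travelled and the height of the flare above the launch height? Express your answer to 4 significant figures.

v_x = 25.65 cos 14.81° = 24.798 m/s; v_y0 = 25.65 sin 14.81° = 6.5565 m/s.
x = v_x t = 24.798 × 0.9688 = 24.02 m.
y = v_y0 t − ½ g t² = 6.5565×0.9688 − 4.905×0.9688² = 1.748 m.

x = 24.02 m, y = 1.748 m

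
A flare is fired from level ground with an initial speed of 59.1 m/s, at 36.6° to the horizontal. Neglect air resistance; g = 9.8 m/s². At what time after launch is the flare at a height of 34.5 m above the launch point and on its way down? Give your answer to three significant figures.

6.02 s

v_y0 = 59.1 sin 36.6° = 35.24 m/s.
Set y = v_y0 t − ½ g t² = 34.5: 4.900 t² − 35.24 t + 34.5 = 0.
t = [35.24 ± √(1242 − 676.2)] / 9.8 = (35.24 ± 23.79) / 9.8, giving t = 1.17 s or t = 6.02 s.
On the way down corresponds to the larger root: t = 6.02 s.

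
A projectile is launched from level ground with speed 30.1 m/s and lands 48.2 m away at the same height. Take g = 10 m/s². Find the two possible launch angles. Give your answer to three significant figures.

16.1° and 73.9°

Level-ground range: R = v₀² sin(2θ)/g ⇒ sin 2θ = R g / v₀² = 48.2×10/30.1² = 0.5320.
2θ = arcsin(0.5320) = 32.14° or 180° − 32.14° = 147.86°.
So θ = 16.1° or θ = 73.9°.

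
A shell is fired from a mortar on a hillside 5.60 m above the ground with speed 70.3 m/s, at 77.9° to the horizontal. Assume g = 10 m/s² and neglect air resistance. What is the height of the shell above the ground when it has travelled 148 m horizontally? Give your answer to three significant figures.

192 m

v_x = 70.3 cos 77.9° = 14.74 m/s, v_y0 = 70.3 sin 77.9° = 68.74 m/s.
Time to reach x = 148 m: t = x / v_x = 148 / 14.74 = 10.04 s.
y = 5.60 + v_y0 t − ½ g t² = 5.60 + 68.74×10.04 − 5.000×10.04² = 192 m.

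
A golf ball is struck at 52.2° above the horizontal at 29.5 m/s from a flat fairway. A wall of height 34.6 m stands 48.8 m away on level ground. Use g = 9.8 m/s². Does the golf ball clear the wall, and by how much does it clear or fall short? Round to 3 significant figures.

v_x = 29.5 cos 52.2° = 18.08 m/s; v_y0 = 29.5 sin 52.2° = 23.31 m/s.
Time to reach the wall: t = 48.8 / 18.08 = 2.699 s.
Height at that point: y = 23.31×2.699 − 4.900×2.699² = 27.22 m.
That is 34.6 − 27.22 = 7.38 m below the top of the wall, so the golf ball does not clear it.

No — it falls 7.38 m short of clearing the wall.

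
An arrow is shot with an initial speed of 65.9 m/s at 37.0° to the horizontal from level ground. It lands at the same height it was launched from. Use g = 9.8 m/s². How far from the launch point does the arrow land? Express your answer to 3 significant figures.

Components: v_x = 65.9 cos 37.0° = 52.63 m/s, v_y = 65.9 sin 37.0° = 39.66 m/s.
Time of flight (same landing height): t = 2 v_y / g = 2 × 39.66 / 9.8 = 8.094 s.
Range: R = v_x · t = 52.63 × 8.094 = 426 m.

426 m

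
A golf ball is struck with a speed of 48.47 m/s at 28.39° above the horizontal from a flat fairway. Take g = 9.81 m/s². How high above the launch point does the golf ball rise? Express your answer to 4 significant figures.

Vertical component of launch velocity: v_y = 48.47 sin 28.39° = 23.046 m/s.
At the highest point the vertical velocity is zero, so v_y² = 2 g h_max.
h_max = (23.046)² / (2 × 9.81) = 531.12 / 19.62 = 27.07 m.

27.07 m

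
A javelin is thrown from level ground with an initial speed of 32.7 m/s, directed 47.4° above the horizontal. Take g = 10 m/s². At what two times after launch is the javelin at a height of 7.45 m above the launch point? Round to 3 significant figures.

v_y0 = 32.7 sin 47.4° = 24.07 m/s.
Set y = v_y0 t − ½ g t² = 7.45: 5.000 t² − 24.07 t + 7.45 = 0.
t = [24.07 ± √(579.4 − 149.0)] / 10 = (24.07 ± 20.75) / 10, giving t = 0.332 s or t = 4.48 s.
So the javelin is at 7.45 m at t = 0.332 s (rising) and t = 4.48 s (falling).

0.332 s and 4.48 s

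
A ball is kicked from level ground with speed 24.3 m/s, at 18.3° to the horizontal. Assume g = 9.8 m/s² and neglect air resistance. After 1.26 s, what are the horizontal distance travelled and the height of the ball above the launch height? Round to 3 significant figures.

v_x = 24.3 cos 18.3° = 23.07 m/s; v_y0 = 24.3 sin 18.3° = 7.630 m/s.
x = v_x t = 23.07 × 1.26 = 29.1 m.
y = v_y0 t − ½ g t² = 7.630×1.26 − 4.900×1.26² = 1.83 m.

x = 29.1 m, y = 1.83 m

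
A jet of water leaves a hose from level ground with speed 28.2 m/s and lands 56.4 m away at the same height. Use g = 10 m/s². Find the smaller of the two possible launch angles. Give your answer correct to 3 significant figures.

22.6°

Level-ground range: R = v₀² sin(2θ)/g ⇒ sin 2θ = R g / v₀² = 56.4×10/28.2² = 0.7092.
2θ = arcsin(0.7092) = 45.17° or 180° − 45.17° = 134.83°.
So θ = 22.6° or θ = 67.4°.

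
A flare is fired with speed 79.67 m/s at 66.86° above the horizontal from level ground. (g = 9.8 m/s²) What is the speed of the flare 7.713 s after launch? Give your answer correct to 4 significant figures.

v_x = 79.67 cos 66.86° = 31.309 m/s (constant).
v_y(t) = 79.67 sin 66.86° − g t = 73.260 − 9.8 × 7.713 = -2.3274 m/s.
Speed = √(v_x² + v_y²) = √(980.25 + 5.4168) = 31.40 m/s.

31.40 m/s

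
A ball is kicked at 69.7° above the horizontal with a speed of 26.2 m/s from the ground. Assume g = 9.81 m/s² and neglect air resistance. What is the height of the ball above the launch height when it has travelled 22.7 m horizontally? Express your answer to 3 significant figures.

v_x = 26.2 cos 69.7° = 9.090 m/s, v_y0 = 26.2 sin 69.7° = 24.57 m/s.
Time to reach x = 22.7 m: t = x / v_x = 22.7 / 9.090 = 2.497 s.
y = v_y0 t − ½ g t² = 24.57×2.497 − 4.905×2.497² = 30.8 m.

30.8 m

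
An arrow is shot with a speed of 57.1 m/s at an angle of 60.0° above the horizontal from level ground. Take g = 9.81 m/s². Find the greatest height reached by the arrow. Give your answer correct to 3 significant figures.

Vertical component of launch velocity: v_y = 57.1 sin 60.0° = 49.45 m/s.
At the highest point the vertical velocity is zero, so v_y² = 2 g h_max.
h_max = (49.45)² / (2 × 9.81) = 2445 / 19.62 = 125 m.

125 m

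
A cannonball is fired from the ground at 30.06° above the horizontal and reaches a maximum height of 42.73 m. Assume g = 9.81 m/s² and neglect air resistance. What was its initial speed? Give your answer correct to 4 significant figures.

At maximum height v_y = 0, so (v₀ sin θ)² = 2 g H.
v₀ sin 30.06° = √(2 × 9.81 × 42.73) = 28.954 m/s.
v₀ = 28.954 / sin 30.06° = 28.954 / 0.5009 = 57.80 m/s.

57.80 m/s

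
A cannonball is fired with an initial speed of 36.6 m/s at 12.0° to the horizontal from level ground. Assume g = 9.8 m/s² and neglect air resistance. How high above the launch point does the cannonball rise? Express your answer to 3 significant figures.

Vertical component of launch velocity: v_y = 36.6 sin 12.0° = 7.610 m/s.
At the highest point the vertical velocity is zero, so v_y² = 2 g h_max.
h_max = (7.610)² / (2 × 9.8) = 57.91 / 19.60 = 2.95 m.

2.95 m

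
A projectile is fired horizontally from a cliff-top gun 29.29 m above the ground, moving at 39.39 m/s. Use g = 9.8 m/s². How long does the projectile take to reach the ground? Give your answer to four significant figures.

The horizontal speed doesn't affect the fall. With v_y0 = 0, h = ½ g t².
t = √(2 × 29.29 / 9.8) = √5.9776 = 2.445 s.

2.445 s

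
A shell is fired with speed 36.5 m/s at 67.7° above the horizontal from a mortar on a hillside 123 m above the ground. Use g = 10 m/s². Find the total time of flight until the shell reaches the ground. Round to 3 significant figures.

9.38 s

Vertical component: v_y = 36.5 sin 67.7° = 33.77 m/s.
Taking up as positive with launch at y = 123 m, landing at y = 0: 0 = 123 + 33.77 t − ½(10) t².
Solving 5.000 t² − 33.77 t − 123 = 0 gives t = [33.77 + √(33.77² + 4·5.000·123)] / 10.00 = 9.38 s.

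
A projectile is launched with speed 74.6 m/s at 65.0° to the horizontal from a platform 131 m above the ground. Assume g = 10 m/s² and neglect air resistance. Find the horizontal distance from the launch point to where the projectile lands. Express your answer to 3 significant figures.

481 m

Components: v_x = 74.6 cos 65.0° = 31.53 m/s, v_y = 74.6 sin 65.0° = 67.61 m/s.
Vertical: 0 = 131 + 67.61 t − ½(10) t² ⇒ 5.000 t² − 67.61 t − 131 = 0.
t = [67.61 + √(4571 + 2620)] / 10.00 = 15.24 s.
Horizontal: R = v_x · t = 31.53 × 15.24 = 481 m.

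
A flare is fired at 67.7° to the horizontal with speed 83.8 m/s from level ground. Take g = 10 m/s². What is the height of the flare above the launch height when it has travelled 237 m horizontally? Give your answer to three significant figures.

300 m

v_x = 83.8 cos 67.7° = 31.80 m/s, v_y0 = 83.8 sin 67.7° = 77.53 m/s.
Time to reach x = 237 m: t = x / v_x = 237 / 31.80 = 7.453 s.
y = v_y0 t − ½ g t² = 77.53×7.453 − 5.000×7.453² = 300 m.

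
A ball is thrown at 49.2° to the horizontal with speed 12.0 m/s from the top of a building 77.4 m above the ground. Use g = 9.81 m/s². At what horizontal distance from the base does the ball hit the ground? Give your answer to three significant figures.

39.2 m

Components: v_x = 12.0 cos 49.2° = 7.841 m/s, v_y = 12.0 sin 49.2° = 9.084 m/s.
Vertical: 0 = 77.4 + 9.084 t − ½(9.81) t² ⇒ 4.905 t² − 9.084 t − 77.4 = 0.
t = [9.084 + √(82.52 + 1519)] / 9.810 = 5.005 s.
Horizontal: R = v_x · t = 7.841 × 5.005 = 39.2 m.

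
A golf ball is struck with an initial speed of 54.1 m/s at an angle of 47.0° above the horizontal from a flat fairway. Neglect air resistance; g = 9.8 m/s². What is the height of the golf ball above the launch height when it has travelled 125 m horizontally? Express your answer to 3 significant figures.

v_x = 54.1 cos 47.0° = 36.90 m/s, v_y0 = 54.1 sin 47.0° = 39.57 m/s.
Time to reach x = 125 m: t = x / v_x = 125 / 36.90 = 3.388 s.
y = v_y0 t − ½ g t² = 39.57×3.388 − 4.900×3.388² = 77.8 m.

77.8 m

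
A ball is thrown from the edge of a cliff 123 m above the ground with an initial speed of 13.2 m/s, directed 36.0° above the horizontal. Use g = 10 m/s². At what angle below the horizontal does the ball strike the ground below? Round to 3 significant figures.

v_x = 13.2 cos 36.0° = 10.68 m/s.
At impact |v_y| = √(v_y0² + 2 g h) = √(7.759² + 2×10×123) = 50.20 m/s.
Angle below horizontal = arctan(|v_y| / v_x) = arctan(50.20 / 10.68) = 78.0°.

78.0°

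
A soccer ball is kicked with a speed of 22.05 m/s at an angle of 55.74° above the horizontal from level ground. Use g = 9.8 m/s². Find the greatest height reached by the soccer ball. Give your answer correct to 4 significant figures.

Vertical component of launch velocity: v_y = 22.05 sin 55.74° = 18.224 m/s.
At the highest point the vertical velocity is zero, so v_y² = 2 g h_max.
h_max = (18.224)² / (2 × 9.8) = 332.11 / 19.60 = 16.94 m.

16.94 m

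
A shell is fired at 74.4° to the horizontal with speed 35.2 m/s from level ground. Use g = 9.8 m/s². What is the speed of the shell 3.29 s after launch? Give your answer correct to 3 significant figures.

9.61 m/s

v_x = 35.2 cos 74.4° = 9.466 m/s (constant).
v_y(t) = 35.2 sin 74.4° − g t = 33.90 − 9.8 × 3.29 = 1.658 m/s.
Speed = √(v_x² + v_y²) = √(89.61 + 2.749) = 9.61 m/s.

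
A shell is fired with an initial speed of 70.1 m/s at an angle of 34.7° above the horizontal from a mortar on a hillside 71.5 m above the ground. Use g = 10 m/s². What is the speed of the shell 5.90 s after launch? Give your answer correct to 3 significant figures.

60.7 m/s

v_x = 70.1 cos 34.7° = 57.63 m/s (constant).
v_y(t) = 70.1 sin 34.7° − g t = 39.91 − 10 × 5.90 = -19.09 m/s.
Speed = √(v_x² + v_y²) = √(3321 + 364.4) = 60.7 m/s.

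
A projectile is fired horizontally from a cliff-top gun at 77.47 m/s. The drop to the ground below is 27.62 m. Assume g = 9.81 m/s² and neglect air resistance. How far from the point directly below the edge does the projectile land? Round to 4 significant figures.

Initial vertical velocity is zero, so the fall time comes from h = ½ g t²: t = √(2 × 27.62 / 9.81) = 2.3730 s.
Horizontal motion is uniform at 77.47 m/s, so x = 77.47 × 2.3730 = 183.8 m.

183.8 m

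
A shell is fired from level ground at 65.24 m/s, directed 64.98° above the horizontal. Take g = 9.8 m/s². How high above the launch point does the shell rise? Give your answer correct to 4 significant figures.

178.3 m

Vertical component of launch velocity: v_y = 65.24 sin 64.98° = 59.118 m/s.
At the highest point the vertical velocity is zero, so v_y² = 2 g h_max.
h_max = (59.118)² / (2 × 9.8) = 3494.9 / 19.60 = 178.3 m.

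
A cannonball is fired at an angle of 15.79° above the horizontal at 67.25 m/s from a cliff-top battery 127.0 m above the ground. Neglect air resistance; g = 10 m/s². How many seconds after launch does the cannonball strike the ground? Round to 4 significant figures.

Vertical component: v_y = 67.25 sin 15.79° = 18.300 m/s.
Taking up as positive with launch at y = 127.0 m, landing at y = 0: 0 = 127.0 + 18.300 t − ½(10) t².
Solving 5.000 t² − 18.300 t − 127.0 = 0 gives t = [18.300 + √(18.300² + 4·5.000·127.0)] / 10.00 = 7.192 s.

7.192 s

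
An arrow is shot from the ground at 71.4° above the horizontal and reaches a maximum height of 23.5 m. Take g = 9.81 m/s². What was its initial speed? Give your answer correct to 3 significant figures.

22.7 m/s

At maximum height v_y = 0, so (v₀ sin θ)² = 2 g H.
v₀ sin 71.4° = √(2 × 9.81 × 23.5) = 21.47 m/s.
v₀ = 21.47 / sin 71.4° = 21.47 / 0.9478 = 22.7 m/s.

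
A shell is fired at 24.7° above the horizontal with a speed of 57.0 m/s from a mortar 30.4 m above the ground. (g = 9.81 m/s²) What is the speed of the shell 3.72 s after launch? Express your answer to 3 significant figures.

v_x = 57.0 cos 24.7° = 51.78 m/s (constant).
v_y(t) = 57.0 sin 24.7° − g t = 23.82 − 9.81 × 3.72 = -12.67 m/s.
Speed = √(v_x² + v_y²) = √(2681 + 160.5) = 53.3 m/s.

53.3 m/s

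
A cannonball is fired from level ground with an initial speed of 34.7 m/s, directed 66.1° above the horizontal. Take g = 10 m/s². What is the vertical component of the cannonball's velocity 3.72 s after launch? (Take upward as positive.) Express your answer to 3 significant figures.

Initial vertical component: v_y0 = 34.7 sin 66.1° = 31.72 m/s.
v_y(t) = v_y0 − g t = 31.72 − 10 × 3.72 = -5.48 m/s.

-5.48 m/s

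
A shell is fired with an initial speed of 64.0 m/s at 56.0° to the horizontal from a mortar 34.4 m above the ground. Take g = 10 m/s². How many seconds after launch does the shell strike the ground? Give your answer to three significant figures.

Vertical component: v_y = 64.0 sin 56.0° = 53.06 m/s.
Taking up as positive with launch at y = 34.4 m, landing at y = 0: 0 = 34.4 + 53.06 t − ½(10) t².
Solving 5.000 t² − 53.06 t − 34.4 = 0 gives t = [53.06 + √(53.06² + 4·5.000·34.4)] / 10.00 = 11.2 s.

11.2 s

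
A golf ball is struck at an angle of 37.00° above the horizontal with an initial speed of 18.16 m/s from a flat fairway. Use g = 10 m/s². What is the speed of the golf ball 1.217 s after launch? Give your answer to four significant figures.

14.56 m/s

v_x = 18.16 cos 37.00° = 14.503 m/s (constant).
v_y(t) = 18.16 sin 37.00° − g t = 10.929 − 10 × 1.217 = -1.2410 m/s.
Speed = √(v_x² + v_y²) = √(210.34 + 1.5401) = 14.56 m/s.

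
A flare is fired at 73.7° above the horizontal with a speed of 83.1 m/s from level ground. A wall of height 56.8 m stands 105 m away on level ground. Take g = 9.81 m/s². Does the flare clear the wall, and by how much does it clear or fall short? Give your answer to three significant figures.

Yes — it clears the wall by 203 m.

v_x = 83.1 cos 73.7° = 23.32 m/s; v_y0 = 83.1 sin 73.7° = 79.76 m/s.
Time to reach the wall: t = 105 / 23.32 = 4.503 s.
Height at that point: y = 79.76×4.503 − 4.905×4.503² = 259.7 m.
That is 259.7 − 56.8 = 203 m above the top of the wall, so the flare clears it.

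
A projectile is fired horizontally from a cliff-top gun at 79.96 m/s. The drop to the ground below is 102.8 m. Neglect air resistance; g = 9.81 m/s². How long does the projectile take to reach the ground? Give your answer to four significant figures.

The horizontal speed doesn't affect the fall. With v_y0 = 0, h = ½ g t².
t = √(2 × 102.8 / 9.81) = √20.958 = 4.578 s.

4.578 s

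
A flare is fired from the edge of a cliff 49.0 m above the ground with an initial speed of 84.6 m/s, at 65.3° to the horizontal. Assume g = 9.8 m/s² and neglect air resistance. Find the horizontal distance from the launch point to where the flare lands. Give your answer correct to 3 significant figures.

576 m

Components: v_x = 84.6 cos 65.3° = 35.35 m/s, v_y = 84.6 sin 65.3° = 76.86 m/s.
Vertical: 0 = 49.0 + 76.86 t − ½(9.8) t² ⇒ 4.900 t² − 76.86 t − 49.0 = 0.
t = [76.86 + √(5907 + 960.4)] / 9.800 = 16.30 s.
Horizontal: R = v_x · t = 35.35 × 16.30 = 576 m.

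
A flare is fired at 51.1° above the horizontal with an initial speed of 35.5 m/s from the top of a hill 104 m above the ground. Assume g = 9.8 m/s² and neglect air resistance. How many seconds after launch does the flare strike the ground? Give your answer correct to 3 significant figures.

8.22 s

Vertical component: v_y = 35.5 sin 51.1° = 27.63 m/s.
Taking up as positive with launch at y = 104 m, landing at y = 0: 0 = 104 + 27.63 t − ½(9.8) t².
Solving 4.900 t² − 27.63 t − 104 = 0 gives t = [27.63 + √(27.63² + 4·4.900·104)] / 9.800 = 8.22 s.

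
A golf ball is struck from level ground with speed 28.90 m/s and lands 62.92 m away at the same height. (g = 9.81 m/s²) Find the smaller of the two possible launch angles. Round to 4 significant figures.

23.82°

Level-ground range: R = v₀² sin(2θ)/g ⇒ sin 2θ = R g / v₀² = 62.92×9.81/28.90² = 0.7390.
2θ = arcsin(0.7390) = 47.646° or 180° − 47.646° = 132.354°.
So θ = 23.82° or θ = 66.18°.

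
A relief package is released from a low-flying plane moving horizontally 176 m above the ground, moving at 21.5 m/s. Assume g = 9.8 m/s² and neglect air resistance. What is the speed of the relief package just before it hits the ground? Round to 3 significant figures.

62.5 m/s

Fall time: t = √(2 × 176 / 9.8) = 5.993 s.
At impact: v_x = 21.5 m/s (unchanged), v_y = g t = 9.8 × 5.993 = 58.73 m/s.
Speed = √(v_x² + v_y²) = √(462.2 + 3449) = 62.5 m/s.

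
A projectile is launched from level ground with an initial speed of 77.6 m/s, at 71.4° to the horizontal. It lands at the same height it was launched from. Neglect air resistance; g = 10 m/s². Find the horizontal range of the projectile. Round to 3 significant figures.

364 m

For level ground, R = v₀² sin(2θ) / g.
sin(2 × 71.4°) = sin 142.8° = 0.6046.
R = (77.6)² × 0.6046 / 10 = 364 m.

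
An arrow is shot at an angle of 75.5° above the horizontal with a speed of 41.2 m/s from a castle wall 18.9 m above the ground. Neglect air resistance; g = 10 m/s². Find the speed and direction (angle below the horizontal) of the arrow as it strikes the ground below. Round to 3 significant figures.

45.6 m/s at 76.9° below the horizontal

v_x = 41.2 cos 75.5° = 10.32 m/s (constant).
|v_y| at impact = √((39.89)² + 2×10×18.9) = 44.38 m/s.
Speed = √(10.32² + 44.38²) = 45.6 m/s; angle = arctan(44.38/10.32) = 76.9° below horizontal.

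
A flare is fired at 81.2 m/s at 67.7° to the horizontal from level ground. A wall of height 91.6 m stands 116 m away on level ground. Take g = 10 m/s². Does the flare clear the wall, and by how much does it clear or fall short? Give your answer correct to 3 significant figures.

v_x = 81.2 cos 67.7° = 30.81 m/s; v_y0 = 81.2 sin 67.7° = 75.13 m/s.
Time to reach the wall: t = 116 / 30.81 = 3.765 s.
Height at that point: y = 75.13×3.765 − 5.000×3.765² = 212.0 m.
That is 212.0 − 91.6 = 120 m above the top of the wall, so the flare clears it.

Yes — it clears the wall by 120 m.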